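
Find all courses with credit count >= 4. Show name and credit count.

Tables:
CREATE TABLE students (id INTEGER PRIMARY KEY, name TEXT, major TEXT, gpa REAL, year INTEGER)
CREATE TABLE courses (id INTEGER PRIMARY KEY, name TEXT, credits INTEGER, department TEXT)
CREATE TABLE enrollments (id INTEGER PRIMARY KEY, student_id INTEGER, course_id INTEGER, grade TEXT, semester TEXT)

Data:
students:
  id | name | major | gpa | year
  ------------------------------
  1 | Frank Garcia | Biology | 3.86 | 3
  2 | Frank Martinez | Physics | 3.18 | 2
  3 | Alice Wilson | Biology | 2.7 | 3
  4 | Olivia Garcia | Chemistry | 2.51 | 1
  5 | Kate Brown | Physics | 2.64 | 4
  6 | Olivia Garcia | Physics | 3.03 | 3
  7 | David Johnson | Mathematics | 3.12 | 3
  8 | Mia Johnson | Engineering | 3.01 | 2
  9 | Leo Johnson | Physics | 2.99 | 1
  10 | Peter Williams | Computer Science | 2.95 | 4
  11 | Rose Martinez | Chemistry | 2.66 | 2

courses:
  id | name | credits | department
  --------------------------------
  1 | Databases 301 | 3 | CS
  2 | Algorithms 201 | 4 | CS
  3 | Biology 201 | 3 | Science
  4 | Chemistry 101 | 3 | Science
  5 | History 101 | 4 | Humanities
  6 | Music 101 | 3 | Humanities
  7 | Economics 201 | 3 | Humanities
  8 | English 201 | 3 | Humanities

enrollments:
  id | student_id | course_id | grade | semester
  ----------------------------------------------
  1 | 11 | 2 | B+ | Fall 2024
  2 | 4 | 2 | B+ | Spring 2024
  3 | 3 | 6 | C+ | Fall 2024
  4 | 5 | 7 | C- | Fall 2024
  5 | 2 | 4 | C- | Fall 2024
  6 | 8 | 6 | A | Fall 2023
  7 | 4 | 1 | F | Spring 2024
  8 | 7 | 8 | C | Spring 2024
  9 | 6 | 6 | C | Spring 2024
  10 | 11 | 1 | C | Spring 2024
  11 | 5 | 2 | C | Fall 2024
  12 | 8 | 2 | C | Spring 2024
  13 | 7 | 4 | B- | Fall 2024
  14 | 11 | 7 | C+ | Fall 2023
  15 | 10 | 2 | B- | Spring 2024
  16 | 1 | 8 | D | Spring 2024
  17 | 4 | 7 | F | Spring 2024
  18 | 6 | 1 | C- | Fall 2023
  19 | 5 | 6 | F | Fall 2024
SELECT name, credits FROM courses WHERE credits >= 4

Execution result:
name | credits
Algorithms 201 | 4
History 101 | 4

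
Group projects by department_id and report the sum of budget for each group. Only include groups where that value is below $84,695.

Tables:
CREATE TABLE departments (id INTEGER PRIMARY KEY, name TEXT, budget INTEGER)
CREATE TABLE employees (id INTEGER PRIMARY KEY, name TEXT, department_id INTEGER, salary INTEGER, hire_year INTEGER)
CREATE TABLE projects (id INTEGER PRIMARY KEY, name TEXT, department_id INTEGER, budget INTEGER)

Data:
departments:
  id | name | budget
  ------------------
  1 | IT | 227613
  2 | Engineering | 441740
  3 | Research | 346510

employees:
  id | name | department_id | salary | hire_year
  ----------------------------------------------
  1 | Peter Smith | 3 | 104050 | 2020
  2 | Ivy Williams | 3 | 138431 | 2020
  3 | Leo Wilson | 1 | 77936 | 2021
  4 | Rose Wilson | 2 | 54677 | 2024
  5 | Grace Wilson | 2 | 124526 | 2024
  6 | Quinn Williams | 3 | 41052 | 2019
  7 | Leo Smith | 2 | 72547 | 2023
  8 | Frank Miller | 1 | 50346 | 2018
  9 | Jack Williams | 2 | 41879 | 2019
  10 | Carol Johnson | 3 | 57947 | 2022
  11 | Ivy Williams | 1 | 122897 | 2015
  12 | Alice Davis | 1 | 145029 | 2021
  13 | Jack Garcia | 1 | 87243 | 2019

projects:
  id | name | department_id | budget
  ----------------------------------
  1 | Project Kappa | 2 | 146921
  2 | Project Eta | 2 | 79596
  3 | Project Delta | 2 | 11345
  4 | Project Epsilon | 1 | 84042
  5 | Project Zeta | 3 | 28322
SELECT department_id, SUM(budget) AS sum_budget FROM projects GROUP BY department_id HAVING SUM(budget) < 84695

Execution result:
department_id | sum_budget
1 | 84042
3 | 28322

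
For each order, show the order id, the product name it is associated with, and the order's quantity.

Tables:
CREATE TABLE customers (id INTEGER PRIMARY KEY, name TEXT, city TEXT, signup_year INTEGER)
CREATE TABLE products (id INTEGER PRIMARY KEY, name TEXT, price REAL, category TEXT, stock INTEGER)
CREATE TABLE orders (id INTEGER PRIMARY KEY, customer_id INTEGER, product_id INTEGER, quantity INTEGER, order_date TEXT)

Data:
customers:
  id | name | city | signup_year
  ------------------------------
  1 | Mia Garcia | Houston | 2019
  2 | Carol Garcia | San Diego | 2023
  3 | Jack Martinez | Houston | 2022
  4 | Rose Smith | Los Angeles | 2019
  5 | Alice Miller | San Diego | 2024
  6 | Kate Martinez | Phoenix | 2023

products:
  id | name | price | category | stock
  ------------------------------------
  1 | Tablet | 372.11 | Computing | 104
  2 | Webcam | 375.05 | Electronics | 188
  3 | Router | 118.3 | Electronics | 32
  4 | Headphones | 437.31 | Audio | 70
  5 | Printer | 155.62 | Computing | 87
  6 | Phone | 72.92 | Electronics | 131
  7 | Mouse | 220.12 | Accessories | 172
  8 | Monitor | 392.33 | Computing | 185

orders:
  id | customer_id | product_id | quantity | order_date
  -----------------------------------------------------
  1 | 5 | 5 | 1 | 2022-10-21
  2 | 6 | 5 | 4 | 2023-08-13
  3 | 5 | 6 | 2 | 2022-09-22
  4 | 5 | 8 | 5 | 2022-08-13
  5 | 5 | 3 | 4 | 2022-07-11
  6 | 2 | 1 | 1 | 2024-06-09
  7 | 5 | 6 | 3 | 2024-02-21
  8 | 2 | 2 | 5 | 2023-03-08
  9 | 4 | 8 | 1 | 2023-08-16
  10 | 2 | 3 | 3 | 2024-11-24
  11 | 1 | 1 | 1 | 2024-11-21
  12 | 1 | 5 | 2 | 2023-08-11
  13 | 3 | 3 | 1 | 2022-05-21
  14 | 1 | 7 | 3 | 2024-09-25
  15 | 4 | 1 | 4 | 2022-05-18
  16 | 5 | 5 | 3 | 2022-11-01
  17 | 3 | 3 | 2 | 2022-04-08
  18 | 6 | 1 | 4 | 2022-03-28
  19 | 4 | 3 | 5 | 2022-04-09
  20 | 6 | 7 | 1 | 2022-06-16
SELECT c.id, p.name AS product, c.quantity FROM orders c JOIN products p ON c.product_id = p.id

Execution result:
id | product | quantity
1 | Printer | 1
2 | Printer | 4
3 | Phone | 2
4 | Monitor | 5
5 | Router | 4
6 | Tablet | 1
7 | Phone | 3
8 | Webcam | 5
9 | Monitor | 1
10 | Router | 3
11 | Tablet | 1
12 | Printer | 2
13 | Router | 1
14 | Mouse | 3
15 | Tablet | 4
16 | Printer | 3
17 | Router | 2
18 | Tablet | 4
19 | Router | 5
20 | Mouse | 1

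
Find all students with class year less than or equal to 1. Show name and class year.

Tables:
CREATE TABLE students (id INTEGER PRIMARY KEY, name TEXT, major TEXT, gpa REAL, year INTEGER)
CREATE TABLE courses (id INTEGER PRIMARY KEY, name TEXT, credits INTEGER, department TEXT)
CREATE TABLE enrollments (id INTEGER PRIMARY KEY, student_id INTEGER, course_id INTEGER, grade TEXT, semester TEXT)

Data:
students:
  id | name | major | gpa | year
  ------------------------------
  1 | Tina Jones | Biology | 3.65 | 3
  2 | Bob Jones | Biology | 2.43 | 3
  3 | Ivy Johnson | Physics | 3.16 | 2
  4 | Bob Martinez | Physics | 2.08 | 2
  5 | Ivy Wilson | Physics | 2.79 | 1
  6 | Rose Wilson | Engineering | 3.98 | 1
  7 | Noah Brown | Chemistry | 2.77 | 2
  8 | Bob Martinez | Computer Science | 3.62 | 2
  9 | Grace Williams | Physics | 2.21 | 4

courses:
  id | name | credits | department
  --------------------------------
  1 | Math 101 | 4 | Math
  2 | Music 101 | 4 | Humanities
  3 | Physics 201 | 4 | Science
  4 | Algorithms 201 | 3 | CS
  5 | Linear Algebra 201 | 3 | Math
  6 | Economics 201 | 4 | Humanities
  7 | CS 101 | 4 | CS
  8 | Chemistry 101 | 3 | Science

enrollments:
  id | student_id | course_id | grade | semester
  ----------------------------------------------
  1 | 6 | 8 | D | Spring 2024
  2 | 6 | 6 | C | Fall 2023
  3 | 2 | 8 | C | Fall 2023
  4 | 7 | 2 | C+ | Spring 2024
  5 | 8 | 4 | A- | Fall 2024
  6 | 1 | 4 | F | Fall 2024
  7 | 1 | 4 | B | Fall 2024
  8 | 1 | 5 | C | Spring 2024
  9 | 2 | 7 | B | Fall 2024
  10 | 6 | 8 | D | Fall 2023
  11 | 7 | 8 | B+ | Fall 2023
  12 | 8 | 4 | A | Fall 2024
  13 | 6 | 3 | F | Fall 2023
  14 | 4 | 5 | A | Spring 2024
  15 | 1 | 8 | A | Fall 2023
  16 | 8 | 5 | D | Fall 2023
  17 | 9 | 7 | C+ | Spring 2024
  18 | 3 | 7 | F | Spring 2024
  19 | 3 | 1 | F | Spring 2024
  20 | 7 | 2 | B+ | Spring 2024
SELECT name, year FROM students WHERE year <= 1

Execution result:
name | year
Ivy Wilson | 1
Rose Wilson | 1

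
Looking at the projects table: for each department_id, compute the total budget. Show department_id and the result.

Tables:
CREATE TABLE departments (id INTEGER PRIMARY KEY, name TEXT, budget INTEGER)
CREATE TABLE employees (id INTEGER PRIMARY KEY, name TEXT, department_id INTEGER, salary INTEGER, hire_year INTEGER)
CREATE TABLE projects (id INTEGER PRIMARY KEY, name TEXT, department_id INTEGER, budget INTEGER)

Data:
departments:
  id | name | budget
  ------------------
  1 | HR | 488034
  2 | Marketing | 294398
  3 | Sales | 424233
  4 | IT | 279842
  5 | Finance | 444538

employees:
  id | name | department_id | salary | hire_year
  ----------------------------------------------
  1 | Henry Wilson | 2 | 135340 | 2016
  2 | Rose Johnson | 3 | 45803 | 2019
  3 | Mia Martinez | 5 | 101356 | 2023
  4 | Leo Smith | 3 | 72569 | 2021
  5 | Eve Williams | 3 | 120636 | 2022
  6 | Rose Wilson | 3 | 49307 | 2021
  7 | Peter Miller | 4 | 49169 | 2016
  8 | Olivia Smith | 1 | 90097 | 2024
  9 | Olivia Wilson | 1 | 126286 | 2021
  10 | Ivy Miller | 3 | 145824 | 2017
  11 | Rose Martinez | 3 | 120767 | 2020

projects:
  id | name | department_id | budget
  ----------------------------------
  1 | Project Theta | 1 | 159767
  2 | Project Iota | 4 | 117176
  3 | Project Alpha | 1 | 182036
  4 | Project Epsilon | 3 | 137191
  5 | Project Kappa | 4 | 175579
SELECT department_id, SUM(budget) AS sum_budget FROM projects GROUP BY department_id

Execution result:
department_id | sum_budget
1 | 341803
3 | 137191
4 | 292755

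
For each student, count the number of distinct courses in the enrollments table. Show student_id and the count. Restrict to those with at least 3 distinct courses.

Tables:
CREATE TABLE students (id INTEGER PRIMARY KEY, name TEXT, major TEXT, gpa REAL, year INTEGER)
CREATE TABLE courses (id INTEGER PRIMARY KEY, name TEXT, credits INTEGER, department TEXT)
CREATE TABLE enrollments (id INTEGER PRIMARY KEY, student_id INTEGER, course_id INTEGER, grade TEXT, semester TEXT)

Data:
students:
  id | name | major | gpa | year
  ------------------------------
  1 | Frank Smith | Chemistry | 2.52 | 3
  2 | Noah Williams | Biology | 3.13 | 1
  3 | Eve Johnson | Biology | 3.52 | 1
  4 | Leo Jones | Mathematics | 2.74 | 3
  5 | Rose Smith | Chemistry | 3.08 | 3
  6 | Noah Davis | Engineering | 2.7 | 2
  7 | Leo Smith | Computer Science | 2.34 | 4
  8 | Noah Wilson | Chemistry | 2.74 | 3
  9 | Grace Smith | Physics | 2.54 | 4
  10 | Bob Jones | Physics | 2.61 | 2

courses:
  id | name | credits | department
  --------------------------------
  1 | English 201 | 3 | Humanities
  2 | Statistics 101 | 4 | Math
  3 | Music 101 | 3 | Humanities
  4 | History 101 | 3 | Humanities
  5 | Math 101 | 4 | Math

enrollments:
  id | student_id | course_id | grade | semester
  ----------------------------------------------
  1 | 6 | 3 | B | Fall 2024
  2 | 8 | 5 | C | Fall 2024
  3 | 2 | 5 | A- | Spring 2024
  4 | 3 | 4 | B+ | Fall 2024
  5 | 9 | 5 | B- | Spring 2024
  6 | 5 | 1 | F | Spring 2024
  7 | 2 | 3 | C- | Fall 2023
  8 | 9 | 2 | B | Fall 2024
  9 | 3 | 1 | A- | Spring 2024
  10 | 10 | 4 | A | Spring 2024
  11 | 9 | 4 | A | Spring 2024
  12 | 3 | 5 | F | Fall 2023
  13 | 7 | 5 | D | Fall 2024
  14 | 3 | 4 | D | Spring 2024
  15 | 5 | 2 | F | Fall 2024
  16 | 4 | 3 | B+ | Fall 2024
SELECT student_id, COUNT(DISTINCT course_id) AS distinct_course_count FROM enrollments GROUP BY student_id HAVING COUNT(DISTINCT course_id) >= 3

Execution result:
student_id | distinct_course_count
3 | 3
9 | 3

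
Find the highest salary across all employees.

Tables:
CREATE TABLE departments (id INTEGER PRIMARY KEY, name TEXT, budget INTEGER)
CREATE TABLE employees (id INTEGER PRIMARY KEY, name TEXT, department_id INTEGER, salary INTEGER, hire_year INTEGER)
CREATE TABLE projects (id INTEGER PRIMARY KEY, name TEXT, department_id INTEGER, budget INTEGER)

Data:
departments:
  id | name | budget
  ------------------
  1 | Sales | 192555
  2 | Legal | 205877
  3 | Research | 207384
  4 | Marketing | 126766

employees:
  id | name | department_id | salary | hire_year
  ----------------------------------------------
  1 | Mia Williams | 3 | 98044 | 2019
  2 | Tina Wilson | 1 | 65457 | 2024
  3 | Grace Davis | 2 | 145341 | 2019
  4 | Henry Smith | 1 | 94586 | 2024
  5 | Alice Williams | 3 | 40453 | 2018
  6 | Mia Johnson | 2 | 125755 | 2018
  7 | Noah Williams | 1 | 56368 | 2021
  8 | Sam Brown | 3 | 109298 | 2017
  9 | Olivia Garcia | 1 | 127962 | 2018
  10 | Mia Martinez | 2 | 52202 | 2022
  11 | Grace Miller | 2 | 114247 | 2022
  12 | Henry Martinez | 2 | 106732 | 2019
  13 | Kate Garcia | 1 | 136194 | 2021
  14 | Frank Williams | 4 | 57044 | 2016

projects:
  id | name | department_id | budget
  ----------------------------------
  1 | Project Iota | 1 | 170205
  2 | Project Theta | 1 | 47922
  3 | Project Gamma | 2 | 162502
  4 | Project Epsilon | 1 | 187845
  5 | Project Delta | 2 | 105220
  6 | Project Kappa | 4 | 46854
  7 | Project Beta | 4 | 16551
SELECT MAX(salary) FROM employees

Execution result:
145341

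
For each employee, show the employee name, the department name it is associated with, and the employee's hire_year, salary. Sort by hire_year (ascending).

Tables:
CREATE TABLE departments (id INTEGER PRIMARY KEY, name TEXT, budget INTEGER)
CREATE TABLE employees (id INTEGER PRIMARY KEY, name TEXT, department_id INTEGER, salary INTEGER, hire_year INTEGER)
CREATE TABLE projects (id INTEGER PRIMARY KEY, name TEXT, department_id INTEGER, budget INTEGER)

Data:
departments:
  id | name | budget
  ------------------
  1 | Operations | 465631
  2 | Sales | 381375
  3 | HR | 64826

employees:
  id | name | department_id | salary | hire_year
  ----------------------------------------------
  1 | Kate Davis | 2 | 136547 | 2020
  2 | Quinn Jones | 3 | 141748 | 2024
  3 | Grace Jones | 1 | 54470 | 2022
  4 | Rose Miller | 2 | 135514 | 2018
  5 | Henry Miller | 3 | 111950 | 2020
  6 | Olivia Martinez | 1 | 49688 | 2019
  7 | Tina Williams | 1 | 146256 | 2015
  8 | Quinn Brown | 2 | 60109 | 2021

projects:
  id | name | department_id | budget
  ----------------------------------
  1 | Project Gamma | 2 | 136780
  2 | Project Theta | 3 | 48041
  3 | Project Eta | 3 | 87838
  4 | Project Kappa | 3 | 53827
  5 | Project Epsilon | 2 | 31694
SELECT c.name, p.name AS department, c.hire_year, c.salary FROM employees c JOIN departments p ON c.department_id = p.id ORDER BY c.hire_year ASC

Execution result:
name | department | hire_year | salary
Tina Williams | Operations | 2015 | 146256
Rose Miller | Sales | 2018 | 135514
Olivia Martinez | Operations | 2019 | 49688
Kate Davis | Sales | 2020 | 136547
Henry Miller | HR | 2020 | 111950
Quinn Brown | Sales | 2021 | 60109
Grace Jones | Operations | 2022 | 54470
Quinn Jones | HR | 2024 | 141748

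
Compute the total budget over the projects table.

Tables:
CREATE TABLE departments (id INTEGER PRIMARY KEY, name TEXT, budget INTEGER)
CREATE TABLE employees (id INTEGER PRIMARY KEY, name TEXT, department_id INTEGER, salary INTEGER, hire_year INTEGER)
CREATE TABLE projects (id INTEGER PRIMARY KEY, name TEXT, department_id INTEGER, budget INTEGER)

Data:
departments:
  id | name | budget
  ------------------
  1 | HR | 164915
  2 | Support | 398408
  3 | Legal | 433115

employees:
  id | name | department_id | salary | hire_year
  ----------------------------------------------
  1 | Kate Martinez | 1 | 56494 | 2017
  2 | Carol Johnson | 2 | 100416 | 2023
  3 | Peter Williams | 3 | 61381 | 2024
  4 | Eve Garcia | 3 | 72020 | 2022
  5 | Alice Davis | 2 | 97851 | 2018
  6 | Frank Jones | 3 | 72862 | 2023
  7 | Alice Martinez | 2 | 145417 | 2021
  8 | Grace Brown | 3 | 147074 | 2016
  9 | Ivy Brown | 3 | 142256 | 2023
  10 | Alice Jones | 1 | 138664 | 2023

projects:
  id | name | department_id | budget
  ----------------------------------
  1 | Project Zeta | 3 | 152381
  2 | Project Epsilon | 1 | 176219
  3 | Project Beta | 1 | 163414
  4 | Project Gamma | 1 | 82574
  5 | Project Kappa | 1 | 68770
SELECT SUM(budget) FROM projects

Execution result:
643358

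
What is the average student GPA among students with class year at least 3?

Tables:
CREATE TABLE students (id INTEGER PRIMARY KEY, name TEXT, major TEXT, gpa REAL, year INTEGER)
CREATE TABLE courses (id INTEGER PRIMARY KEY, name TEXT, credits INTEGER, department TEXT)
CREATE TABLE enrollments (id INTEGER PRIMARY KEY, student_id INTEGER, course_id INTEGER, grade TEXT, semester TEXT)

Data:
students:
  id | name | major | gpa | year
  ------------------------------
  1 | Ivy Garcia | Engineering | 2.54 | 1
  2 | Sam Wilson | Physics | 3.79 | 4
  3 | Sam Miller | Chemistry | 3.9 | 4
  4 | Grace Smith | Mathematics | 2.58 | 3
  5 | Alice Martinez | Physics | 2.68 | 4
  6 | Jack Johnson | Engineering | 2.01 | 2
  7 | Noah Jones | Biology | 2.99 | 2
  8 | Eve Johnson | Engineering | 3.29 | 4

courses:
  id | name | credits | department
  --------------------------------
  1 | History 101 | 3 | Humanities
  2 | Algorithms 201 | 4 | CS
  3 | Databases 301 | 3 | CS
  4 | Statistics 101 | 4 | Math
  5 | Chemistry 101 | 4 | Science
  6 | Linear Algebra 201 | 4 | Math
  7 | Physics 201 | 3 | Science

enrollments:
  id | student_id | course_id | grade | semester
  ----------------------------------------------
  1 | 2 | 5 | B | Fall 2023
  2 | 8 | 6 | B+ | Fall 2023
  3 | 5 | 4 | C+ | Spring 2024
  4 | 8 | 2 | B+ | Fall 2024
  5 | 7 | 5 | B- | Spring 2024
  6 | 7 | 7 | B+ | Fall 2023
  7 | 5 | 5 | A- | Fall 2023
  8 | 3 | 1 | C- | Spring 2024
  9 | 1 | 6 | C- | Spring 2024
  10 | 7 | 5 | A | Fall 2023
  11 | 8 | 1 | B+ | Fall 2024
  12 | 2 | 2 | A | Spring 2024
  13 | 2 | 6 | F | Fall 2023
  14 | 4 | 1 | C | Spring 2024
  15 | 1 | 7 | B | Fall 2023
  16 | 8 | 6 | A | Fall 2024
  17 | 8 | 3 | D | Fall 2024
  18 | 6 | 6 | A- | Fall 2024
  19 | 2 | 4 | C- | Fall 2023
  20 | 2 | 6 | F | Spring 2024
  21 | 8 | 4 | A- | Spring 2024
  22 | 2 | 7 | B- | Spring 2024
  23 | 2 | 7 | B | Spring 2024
SELECT AVG(gpa) FROM students WHERE year >= 3

Execution result:
3.25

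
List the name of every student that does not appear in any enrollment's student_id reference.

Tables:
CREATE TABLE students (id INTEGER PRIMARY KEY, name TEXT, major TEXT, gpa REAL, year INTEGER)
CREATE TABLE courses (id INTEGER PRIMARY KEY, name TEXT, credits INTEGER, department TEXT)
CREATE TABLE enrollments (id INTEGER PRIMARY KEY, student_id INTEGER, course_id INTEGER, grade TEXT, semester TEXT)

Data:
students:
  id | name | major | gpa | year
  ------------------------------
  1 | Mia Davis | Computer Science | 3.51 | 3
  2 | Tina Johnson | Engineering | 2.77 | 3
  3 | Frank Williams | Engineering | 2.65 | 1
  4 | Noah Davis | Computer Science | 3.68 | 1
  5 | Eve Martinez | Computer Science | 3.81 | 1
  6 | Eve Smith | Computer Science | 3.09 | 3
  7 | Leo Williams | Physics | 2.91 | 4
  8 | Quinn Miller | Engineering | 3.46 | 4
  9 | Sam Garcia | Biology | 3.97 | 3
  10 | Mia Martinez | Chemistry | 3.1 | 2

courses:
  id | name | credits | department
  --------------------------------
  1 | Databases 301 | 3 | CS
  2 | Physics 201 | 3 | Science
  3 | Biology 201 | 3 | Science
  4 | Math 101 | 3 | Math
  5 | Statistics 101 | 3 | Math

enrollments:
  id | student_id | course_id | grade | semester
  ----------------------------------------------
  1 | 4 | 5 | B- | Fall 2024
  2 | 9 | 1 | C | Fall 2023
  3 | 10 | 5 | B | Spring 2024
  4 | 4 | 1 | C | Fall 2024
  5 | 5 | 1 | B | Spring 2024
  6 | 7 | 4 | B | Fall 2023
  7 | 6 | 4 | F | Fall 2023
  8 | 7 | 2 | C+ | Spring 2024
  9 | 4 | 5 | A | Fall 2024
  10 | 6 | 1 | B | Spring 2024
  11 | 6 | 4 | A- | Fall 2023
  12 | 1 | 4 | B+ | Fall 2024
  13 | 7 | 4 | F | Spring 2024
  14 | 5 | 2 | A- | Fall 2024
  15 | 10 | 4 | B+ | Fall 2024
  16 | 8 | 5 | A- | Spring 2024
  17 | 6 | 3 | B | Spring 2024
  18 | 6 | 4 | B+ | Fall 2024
SELECT p.name FROM students p LEFT JOIN enrollments c ON c.student_id = p.id WHERE c.id IS NULL

Execution result:
name
Tina Johnson
Frank Williams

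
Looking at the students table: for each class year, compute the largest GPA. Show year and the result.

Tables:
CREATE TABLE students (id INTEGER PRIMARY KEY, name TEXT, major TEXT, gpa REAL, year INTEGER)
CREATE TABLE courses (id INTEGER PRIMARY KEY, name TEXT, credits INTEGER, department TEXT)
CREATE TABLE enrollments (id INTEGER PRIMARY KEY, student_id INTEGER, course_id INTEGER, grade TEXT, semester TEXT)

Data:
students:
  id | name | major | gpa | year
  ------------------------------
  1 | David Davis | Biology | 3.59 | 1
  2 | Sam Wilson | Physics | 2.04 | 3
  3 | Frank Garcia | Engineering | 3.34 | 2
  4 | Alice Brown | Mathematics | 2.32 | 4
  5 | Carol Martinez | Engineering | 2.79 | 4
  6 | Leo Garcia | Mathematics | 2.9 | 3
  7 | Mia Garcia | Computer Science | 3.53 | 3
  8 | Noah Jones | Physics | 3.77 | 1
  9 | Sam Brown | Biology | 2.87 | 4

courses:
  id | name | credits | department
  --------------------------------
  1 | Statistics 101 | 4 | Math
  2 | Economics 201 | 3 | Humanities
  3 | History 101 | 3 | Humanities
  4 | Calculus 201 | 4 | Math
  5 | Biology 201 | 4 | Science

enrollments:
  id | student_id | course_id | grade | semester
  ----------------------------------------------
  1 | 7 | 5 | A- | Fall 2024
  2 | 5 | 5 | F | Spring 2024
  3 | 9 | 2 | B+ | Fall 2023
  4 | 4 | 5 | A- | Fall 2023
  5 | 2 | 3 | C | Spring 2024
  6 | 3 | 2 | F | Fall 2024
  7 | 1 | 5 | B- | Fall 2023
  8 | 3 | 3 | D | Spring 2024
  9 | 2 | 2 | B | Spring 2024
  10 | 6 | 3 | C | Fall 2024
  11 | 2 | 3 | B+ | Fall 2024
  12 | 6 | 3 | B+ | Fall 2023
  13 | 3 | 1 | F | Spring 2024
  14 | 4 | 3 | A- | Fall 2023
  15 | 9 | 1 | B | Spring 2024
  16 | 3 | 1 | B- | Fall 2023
SELECT year, MAX(gpa) AS max_gpa FROM students GROUP BY year

Execution result:
year | max_gpa
1 | 3.77
2 | 3.34
3 | 3.53
4 | 2.87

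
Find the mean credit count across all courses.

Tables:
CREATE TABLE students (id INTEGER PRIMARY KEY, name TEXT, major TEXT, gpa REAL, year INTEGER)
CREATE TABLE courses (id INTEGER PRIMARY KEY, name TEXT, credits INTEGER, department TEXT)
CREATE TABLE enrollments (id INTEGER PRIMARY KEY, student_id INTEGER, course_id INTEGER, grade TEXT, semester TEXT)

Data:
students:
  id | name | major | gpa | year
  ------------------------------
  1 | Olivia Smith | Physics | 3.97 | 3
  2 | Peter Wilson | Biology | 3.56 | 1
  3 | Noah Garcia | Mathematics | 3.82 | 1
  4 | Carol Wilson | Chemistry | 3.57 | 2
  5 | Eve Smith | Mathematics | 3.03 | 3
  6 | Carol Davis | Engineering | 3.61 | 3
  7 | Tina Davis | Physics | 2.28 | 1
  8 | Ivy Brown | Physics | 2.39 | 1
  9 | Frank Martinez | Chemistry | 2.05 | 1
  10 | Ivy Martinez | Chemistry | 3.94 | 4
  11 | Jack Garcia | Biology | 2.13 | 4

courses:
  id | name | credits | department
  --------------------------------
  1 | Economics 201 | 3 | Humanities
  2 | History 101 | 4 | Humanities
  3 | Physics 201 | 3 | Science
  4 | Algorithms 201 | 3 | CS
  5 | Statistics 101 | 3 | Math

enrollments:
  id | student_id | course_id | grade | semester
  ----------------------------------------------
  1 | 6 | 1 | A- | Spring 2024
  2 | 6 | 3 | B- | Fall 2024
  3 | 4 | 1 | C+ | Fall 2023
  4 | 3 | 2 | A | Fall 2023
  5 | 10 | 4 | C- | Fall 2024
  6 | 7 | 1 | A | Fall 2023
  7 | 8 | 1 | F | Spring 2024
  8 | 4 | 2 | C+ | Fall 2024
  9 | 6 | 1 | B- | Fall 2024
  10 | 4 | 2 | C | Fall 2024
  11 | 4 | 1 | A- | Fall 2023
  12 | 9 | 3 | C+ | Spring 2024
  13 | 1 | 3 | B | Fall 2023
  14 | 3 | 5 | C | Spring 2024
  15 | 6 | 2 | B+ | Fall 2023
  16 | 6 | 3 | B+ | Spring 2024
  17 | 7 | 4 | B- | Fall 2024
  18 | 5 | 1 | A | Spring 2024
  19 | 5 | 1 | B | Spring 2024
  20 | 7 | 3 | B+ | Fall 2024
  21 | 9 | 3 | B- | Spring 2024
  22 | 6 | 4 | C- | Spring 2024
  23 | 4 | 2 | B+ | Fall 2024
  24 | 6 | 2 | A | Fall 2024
SELECT AVG(credits) FROM courses

Execution result:
3.20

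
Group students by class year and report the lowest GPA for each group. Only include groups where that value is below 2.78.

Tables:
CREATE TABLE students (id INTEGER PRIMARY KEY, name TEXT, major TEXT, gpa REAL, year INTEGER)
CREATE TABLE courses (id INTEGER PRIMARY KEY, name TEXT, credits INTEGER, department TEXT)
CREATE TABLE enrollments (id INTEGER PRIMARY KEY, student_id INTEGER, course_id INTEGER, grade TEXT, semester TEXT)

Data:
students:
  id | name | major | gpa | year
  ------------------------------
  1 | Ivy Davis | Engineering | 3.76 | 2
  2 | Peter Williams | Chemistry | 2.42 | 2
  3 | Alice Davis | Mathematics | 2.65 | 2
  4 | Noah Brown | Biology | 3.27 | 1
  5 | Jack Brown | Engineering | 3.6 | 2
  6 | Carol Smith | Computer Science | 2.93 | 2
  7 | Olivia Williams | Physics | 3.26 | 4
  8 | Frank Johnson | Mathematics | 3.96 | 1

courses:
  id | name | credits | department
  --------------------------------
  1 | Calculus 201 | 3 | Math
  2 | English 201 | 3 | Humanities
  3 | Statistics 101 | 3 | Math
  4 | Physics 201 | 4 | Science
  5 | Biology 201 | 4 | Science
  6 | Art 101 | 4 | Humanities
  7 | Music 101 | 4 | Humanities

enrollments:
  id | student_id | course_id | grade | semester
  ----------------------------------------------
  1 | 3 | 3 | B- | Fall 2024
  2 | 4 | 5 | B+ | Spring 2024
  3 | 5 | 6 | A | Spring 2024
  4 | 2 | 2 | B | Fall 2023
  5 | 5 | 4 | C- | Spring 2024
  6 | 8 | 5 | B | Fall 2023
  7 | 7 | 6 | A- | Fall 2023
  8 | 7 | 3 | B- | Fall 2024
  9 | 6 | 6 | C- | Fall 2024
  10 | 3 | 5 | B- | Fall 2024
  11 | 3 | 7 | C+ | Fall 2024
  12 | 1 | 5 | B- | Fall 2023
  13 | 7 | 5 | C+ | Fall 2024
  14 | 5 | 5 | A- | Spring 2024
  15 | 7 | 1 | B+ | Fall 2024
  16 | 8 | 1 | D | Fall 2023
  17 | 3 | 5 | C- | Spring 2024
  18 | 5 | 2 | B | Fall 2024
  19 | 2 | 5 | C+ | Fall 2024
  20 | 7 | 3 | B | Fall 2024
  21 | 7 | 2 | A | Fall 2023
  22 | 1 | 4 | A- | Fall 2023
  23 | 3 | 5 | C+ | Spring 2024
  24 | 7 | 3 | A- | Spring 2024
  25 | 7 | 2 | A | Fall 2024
SELECT year, MIN(gpa) AS min_gpa FROM students GROUP BY year HAVING MIN(gpa) < 2.78

Execution result:
year | min_gpa
2 | 2.42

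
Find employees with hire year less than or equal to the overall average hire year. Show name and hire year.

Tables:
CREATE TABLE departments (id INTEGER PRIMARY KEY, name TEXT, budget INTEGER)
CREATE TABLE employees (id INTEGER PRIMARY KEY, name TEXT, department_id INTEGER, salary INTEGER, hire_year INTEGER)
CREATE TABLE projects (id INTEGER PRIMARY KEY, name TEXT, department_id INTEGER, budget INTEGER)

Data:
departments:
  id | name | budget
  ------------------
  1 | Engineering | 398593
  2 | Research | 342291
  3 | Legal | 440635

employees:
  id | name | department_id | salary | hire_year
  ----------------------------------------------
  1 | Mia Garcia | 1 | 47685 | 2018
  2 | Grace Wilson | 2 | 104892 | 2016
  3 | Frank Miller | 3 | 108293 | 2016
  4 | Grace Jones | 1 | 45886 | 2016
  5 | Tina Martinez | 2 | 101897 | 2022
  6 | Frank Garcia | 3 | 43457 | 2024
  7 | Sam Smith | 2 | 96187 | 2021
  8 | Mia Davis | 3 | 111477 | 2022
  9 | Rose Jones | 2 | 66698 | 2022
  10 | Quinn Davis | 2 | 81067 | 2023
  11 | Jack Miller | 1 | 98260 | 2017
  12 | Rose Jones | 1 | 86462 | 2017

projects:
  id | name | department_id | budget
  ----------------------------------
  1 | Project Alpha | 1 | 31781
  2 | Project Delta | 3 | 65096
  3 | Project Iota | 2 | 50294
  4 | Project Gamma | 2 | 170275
SELECT name, hire_year FROM employees WHERE hire_year <= (SELECT AVG(hire_year) FROM employees)

Execution result:
name | hire_year
Mia Garcia | 2018
Grace Wilson | 2016
Frank Miller | 2016
Grace Jones | 2016
Jack Miller | 2017
Rose Jones | 2017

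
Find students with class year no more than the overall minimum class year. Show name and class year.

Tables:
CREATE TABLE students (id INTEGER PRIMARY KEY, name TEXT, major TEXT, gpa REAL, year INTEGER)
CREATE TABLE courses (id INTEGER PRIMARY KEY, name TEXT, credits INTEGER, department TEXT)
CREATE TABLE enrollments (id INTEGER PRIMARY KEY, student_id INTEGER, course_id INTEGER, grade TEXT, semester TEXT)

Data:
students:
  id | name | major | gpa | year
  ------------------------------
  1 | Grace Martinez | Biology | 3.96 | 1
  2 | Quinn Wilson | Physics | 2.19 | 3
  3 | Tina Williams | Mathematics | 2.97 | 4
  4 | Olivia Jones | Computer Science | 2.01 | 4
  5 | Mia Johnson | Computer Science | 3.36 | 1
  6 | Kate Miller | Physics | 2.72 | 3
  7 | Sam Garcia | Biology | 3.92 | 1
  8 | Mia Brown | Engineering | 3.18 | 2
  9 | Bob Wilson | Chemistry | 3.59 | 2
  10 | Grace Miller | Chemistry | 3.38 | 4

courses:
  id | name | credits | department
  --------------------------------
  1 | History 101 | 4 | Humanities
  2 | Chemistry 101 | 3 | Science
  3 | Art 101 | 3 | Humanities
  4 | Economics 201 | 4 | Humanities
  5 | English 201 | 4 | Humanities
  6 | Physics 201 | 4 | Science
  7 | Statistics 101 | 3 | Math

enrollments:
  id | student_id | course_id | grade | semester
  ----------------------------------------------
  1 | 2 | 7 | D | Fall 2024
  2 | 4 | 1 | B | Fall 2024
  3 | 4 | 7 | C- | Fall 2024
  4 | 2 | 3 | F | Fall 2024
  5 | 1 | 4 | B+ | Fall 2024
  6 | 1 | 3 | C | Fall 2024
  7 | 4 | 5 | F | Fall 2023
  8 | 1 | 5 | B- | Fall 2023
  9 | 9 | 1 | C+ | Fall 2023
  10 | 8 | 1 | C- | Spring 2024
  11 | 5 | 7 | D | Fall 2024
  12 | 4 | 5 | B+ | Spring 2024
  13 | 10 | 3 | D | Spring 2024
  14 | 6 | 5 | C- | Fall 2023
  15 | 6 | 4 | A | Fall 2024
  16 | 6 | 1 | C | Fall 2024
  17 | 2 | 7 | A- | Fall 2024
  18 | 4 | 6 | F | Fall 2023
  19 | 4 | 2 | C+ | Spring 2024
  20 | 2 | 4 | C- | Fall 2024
SELECT name, year FROM students WHERE year <= (SELECT MIN(year) FROM students)

Execution result:
name | year
Grace Martinez | 1
Mia Johnson | 1
Sam Garcia | 1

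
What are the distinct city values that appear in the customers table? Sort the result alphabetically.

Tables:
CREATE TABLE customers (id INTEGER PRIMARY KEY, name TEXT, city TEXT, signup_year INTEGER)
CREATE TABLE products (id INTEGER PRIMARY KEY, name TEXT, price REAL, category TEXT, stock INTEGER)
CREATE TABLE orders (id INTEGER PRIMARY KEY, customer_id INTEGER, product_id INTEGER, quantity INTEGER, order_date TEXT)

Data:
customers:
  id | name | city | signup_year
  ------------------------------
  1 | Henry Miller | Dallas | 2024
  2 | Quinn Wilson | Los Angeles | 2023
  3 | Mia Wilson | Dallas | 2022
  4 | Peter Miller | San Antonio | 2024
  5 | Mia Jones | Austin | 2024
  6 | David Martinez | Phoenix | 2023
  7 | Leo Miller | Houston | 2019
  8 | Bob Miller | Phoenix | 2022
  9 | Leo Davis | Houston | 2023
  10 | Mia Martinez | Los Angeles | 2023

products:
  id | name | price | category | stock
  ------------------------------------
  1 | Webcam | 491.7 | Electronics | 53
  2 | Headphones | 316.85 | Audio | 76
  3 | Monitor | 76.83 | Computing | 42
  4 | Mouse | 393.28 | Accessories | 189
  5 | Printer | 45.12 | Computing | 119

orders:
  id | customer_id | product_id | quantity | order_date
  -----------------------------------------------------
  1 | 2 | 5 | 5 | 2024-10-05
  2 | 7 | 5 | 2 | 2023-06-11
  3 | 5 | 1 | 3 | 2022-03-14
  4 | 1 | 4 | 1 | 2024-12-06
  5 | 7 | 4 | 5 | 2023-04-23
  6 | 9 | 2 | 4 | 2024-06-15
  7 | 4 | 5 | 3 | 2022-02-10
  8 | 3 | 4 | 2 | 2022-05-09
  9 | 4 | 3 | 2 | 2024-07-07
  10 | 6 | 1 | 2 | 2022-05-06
SELECT DISTINCT city FROM customers ORDER BY city

Execution result:
city
Austin
Dallas
Houston
Los Angeles
Phoenix
San Antonio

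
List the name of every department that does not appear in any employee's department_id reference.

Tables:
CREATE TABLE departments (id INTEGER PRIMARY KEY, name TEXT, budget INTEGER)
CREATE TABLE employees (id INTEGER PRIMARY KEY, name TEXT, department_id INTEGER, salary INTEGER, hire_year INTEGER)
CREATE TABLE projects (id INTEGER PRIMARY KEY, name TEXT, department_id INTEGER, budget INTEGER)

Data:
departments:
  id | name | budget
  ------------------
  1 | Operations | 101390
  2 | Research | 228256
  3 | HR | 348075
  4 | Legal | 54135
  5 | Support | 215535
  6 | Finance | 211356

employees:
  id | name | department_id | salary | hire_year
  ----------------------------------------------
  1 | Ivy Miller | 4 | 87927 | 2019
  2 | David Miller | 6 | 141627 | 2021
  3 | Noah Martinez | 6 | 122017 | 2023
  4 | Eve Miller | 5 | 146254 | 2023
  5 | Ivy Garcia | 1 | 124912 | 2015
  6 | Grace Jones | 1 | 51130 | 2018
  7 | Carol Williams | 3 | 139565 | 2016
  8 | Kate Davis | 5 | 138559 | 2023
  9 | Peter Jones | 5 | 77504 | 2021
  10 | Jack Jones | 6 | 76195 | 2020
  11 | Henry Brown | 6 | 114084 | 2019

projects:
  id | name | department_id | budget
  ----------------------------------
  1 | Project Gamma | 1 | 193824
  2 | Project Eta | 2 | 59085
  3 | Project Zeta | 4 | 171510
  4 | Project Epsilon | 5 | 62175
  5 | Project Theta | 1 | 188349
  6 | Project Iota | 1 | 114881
SELECT p.name FROM departments p LEFT JOIN employees c ON c.department_id = p.id WHERE c.id IS NULL

Execution result:
Research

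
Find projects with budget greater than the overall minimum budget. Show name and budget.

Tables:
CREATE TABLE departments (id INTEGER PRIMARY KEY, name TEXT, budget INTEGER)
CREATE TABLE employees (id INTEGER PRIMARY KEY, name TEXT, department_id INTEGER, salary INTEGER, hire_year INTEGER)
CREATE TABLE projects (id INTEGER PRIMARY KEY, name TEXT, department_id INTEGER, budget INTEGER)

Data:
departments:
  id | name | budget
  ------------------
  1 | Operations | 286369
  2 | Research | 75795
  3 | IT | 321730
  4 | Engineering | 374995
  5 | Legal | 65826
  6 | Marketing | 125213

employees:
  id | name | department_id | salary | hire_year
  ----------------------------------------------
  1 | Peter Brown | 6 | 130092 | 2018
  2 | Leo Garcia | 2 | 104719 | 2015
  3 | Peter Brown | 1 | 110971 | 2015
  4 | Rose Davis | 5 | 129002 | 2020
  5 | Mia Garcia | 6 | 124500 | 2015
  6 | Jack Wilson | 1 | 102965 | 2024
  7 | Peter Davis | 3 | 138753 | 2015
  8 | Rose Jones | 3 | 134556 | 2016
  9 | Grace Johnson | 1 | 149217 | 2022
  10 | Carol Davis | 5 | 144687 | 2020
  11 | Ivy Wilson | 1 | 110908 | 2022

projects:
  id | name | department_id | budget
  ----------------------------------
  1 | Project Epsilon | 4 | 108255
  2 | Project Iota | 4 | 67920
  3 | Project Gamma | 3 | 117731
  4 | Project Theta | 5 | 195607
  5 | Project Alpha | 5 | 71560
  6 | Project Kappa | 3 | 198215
SELECT name, budget FROM projects WHERE budget > (SELECT MIN(budget) FROM projects)

Execution result:
name | budget
Project Epsilon | 108255
Project Gamma | 117731
Project Theta | 195607
Project Alpha | 71560
Project Kappa | 198215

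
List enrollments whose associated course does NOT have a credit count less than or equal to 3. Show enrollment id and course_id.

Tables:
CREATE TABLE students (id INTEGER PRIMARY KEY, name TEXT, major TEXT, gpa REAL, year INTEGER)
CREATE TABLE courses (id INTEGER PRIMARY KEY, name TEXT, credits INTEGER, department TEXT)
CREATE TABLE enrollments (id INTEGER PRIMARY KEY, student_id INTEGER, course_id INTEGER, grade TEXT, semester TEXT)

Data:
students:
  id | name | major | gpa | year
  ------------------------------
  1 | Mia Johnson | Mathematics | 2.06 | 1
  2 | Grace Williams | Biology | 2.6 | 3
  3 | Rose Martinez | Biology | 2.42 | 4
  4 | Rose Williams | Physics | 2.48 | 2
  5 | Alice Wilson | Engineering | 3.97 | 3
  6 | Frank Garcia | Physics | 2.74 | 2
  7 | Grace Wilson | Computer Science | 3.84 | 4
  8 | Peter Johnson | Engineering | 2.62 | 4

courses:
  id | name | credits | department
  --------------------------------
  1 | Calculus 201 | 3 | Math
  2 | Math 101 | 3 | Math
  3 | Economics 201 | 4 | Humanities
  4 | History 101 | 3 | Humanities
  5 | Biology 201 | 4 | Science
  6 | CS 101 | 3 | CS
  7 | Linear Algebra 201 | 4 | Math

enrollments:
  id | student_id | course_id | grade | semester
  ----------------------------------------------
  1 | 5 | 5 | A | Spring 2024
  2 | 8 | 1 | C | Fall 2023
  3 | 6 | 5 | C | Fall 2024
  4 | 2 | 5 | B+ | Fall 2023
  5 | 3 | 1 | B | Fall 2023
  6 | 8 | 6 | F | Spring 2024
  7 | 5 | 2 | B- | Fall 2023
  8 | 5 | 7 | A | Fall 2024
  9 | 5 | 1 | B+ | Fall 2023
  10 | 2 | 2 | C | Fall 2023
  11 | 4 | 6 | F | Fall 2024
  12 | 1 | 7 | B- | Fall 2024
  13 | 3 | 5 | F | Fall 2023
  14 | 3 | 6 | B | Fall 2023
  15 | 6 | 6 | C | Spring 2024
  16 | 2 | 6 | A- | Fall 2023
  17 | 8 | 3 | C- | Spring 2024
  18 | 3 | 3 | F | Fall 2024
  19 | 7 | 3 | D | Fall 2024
SELECT id, course_id FROM enrollments WHERE course_id NOT IN (SELECT id FROM courses WHERE credits <= 3)

Execution result:
id | course_id
1 | 5
3 | 5
4 | 5
8 | 7
12 | 7
13 | 5
17 | 3
18 | 3
19 | 3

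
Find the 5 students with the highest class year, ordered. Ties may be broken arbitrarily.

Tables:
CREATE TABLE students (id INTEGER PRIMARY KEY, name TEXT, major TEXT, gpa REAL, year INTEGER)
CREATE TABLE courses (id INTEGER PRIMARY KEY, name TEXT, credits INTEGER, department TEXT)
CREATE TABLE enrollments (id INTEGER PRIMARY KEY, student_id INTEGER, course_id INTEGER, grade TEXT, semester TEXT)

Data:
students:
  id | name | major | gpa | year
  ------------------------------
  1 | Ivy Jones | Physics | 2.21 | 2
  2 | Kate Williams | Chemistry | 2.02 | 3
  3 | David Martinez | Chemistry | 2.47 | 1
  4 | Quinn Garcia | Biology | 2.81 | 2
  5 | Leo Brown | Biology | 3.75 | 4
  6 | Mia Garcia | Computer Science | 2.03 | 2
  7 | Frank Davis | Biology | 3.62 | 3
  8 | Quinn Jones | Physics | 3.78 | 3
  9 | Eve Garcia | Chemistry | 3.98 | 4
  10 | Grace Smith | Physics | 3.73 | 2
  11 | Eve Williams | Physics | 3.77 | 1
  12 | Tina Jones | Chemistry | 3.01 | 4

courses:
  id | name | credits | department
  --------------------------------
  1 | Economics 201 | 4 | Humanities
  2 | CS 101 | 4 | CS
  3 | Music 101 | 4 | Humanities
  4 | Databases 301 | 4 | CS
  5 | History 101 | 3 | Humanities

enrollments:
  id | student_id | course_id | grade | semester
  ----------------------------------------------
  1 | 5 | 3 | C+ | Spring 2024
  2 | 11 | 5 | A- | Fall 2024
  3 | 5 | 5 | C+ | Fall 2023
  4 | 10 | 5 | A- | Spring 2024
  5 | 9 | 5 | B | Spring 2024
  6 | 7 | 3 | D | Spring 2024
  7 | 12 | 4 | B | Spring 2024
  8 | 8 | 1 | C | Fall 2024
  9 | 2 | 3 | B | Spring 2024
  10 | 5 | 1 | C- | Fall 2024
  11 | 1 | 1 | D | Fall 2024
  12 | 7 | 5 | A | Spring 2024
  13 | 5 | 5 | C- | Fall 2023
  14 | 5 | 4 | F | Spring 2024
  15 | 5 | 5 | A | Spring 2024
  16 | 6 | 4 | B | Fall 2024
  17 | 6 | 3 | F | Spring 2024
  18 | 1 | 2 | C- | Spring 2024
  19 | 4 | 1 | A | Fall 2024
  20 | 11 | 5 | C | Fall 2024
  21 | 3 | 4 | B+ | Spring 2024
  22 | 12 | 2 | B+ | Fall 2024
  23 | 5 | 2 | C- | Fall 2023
SELECT name, year FROM students ORDER BY year DESC LIMIT 5

Execution result:
name | year
Leo Brown | 4
Eve Garcia | 4
Tina Jones | 4
Kate Williams | 3
Frank Davis | 3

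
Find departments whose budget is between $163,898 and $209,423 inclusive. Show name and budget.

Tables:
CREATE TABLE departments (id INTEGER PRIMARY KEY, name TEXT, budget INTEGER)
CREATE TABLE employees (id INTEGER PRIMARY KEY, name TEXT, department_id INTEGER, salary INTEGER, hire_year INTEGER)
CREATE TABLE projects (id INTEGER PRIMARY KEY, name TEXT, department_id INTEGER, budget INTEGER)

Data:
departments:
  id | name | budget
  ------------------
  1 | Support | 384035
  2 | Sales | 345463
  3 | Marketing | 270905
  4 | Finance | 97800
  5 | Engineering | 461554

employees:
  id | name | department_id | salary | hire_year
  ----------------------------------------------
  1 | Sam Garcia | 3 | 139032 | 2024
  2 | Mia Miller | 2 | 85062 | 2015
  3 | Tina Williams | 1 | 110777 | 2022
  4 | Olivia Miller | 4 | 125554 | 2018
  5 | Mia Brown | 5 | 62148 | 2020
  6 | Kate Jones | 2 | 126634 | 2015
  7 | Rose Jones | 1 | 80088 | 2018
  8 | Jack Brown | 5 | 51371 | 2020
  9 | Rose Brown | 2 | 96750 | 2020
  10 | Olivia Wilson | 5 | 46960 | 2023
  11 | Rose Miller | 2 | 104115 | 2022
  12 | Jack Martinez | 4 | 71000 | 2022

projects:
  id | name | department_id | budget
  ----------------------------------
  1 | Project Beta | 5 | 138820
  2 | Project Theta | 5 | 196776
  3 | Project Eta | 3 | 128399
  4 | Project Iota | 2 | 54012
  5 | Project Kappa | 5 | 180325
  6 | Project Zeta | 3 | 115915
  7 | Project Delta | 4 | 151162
SELECT name, budget FROM departments WHERE budget BETWEEN 163898 AND 209423

Execution result:
(no rows)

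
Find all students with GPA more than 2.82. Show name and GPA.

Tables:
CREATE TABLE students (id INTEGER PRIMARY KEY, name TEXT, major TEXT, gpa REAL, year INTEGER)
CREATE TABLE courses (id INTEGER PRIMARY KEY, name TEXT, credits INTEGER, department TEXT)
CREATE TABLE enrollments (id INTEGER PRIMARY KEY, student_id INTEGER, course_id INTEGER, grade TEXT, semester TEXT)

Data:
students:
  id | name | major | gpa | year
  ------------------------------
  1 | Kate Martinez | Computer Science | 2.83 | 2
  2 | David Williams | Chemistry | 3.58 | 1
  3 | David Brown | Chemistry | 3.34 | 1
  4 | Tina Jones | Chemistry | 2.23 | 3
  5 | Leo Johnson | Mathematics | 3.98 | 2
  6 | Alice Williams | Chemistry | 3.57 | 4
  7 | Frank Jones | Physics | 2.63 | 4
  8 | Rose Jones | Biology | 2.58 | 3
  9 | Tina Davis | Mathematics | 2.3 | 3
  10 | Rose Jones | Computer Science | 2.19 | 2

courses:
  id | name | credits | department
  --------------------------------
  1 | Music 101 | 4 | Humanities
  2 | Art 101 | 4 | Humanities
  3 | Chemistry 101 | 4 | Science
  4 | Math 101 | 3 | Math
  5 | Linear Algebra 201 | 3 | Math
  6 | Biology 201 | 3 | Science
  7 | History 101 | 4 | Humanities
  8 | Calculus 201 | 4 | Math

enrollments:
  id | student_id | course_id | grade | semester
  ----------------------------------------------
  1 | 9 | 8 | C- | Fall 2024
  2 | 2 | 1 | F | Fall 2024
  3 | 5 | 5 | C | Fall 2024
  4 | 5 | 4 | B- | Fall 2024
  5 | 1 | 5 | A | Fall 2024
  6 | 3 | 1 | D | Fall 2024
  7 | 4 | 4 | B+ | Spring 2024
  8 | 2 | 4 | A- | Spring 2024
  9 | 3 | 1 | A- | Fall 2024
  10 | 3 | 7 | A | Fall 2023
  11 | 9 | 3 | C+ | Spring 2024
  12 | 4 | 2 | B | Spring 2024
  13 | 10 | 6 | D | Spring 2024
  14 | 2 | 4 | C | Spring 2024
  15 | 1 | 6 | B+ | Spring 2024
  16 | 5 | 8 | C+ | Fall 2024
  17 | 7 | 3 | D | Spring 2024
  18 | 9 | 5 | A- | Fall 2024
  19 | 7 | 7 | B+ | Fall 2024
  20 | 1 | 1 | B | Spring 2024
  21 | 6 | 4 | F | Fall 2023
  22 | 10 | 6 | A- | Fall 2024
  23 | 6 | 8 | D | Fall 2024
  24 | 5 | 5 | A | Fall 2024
SELECT name, gpa FROM students WHERE gpa > 2.82

Execution result:
name | gpa
Kate Martinez | 2.83
David Williams | 3.58
David Brown | 3.34
Leo Johnson | 3.98
Alice Williams | 3.57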